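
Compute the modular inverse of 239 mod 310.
179

gcd(239, 310) = 1, so the inverse exists.
Extended Euclidean algorithm on (310, 239):
310 = 1 × 239 + 71  ⟹  71 = (1)·310 + (-1)·239
239 = 3 × 71 + 26  ⟹  26 = (-3)·310 + (4)·239
71 = 2 × 26 + 19  ⟹  19 = (7)·310 + (-9)·239
26 = 1 × 19 + 7  ⟹  7 = (-10)·310 + (13)·239
19 = 2 × 7 + 5  ⟹  5 = (27)·310 + (-35)·239
7 = 1 × 5 + 2  ⟹  2 = (-37)·310 + (48)·239
5 = 2 × 2 + 1  ⟹  1 = (101)·310 + (-131)·239
So (-131)·239 ≡ 1 (mod 310), i.e. 239^(-1) ≡ -131 ≡ 179 (mod 310).
Check: 239 × 179 = 42781 ≡ 1 (mod 310)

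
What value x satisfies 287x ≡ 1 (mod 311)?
298

gcd(287, 311) = 1, so the inverse exists.
Extended Euclidean algorithm on (311, 287):
311 = 1 × 287 + 24  ⟹  24 = (1)·311 + (-1)·287
287 = 11 × 24 + 23  ⟹  23 = (-11)·311 + (12)·287
24 = 1 × 23 + 1  ⟹  1 = (12)·311 + (-13)·287
So (-13)·287 ≡ 1 (mod 311), i.e. 287^(-1) ≡ -13 ≡ 298 (mod 311).
Check: 287 × 298 = 85526 ≡ 1 (mod 311)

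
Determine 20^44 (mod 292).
36

Repeated squaring. Binary of 44 = 101100.
20^1 ≡ 20 (mod 292); 20^2 ≡ 108 (mod 292); 20^4 ≡ 276 (mod 292); 20^8 ≡ 256 (mod 292); 20^16 ≡ 128 (mod 292); 20^32 ≡ 32 (mod 292)
20^44 = 20^4 × 20^8 × 20^32 ≡ 36 (mod 292)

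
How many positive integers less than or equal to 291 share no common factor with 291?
192

291 = 3 × 97
φ(n) = n × ∏(1 - 1/p) for each prime p dividing n
φ(291) = 291 × (1 - 1/3) × (1 - 1/97) = 192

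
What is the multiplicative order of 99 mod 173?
172

173 is prime, so ord(99) divides φ(173) = 172.
Divisors of 172: 1, 2, 4, 43, 86, 172.
Repeated squaring: 99^1 ≡ 99, 99^2 ≡ 113, 99^4 ≡ 140, 99^8 ≡ 51, 99^16 ≡ 6, 99^32 ≡ 36, 99^64 ≡ 85, 99^128 ≡ 132 (mod 173).
Test 99^d mod 173 for each divisor d in increasing order:
99^1 ≡ 99
99^2 ≡ 113
99^4 ≡ 140
99^43 = 99^32·99^8·99^2·99^1 ≡ 80
99^86 = 99^64·99^16·99^4·99^2 ≡ 172
99^172 = 99^128·99^32·99^8·99^4 ≡ 1  ← first divisor giving 1
The order is 172.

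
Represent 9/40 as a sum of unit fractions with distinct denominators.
1/5 + 1/40

Greedy algorithm:
9/40: ceiling(40/9) = 5, use 1/5
1/40: ceiling(40/1) = 40, use 1/40
Result: 9/40 = 1/5 + 1/40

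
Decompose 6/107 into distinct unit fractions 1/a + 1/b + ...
1/18 + 1/1926

Greedy algorithm:
6/107: ceiling(107/6) = 18, use 1/18
1/1926: ceiling(1926/1) = 1926, use 1/1926
Result: 6/107 = 1/18 + 1/1926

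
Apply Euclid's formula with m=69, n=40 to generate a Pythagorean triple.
(3161, 5520, 6361)

Euclid's formula: a = m² - n², b = 2mn, c = m² + n²
m = 69, n = 40
a = 69² - 40² = 4761 - 1600 = 3161
b = 2 × 69 × 40 = 5520
c = 69² + 40² = 4761 + 1600 = 6361
Verification: 3161² + 5520² = 9991921 + 30470400 = 40462321 = 6361² ✓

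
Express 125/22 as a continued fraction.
[5; 1, 2, 7]

Euclidean algorithm steps:
125 = 5 × 22 + 15
22 = 1 × 15 + 7
15 = 2 × 7 + 1
7 = 7 × 1 + 0
Continued fraction: [5; 1, 2, 7]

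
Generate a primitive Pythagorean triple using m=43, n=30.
(949, 2580, 2749)

Euclid's formula: a = m² - n², b = 2mn, c = m² + n²
m = 43, n = 30
a = 43² - 30² = 1849 - 900 = 949
b = 2 × 43 × 30 = 2580
c = 43² + 30² = 1849 + 900 = 2749
Verification: 949² + 2580² = 900601 + 6656400 = 7557001 = 2749² ✓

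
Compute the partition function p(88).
44108109

p(n) counts ways to write n as a sum of positive integers (order ignored).
Euler's pentagonal recurrence: p(k) = p(k-1) + p(k-2) - p(k-5) - p(k-7) + p(k-12) + p(k-15) - ... (offsets j(3j∓1)/2, signs ++--, p(0)=1, p(<0)=0).
DP table for k = 0..87: p(0)=1, p(1)=1, p(2)=2, p(3)=3, p(4)=5, p(5)=7, p(6)=11, p(7)=15, p(8)=22, p(9)=30, p(10)=42, p(11)=56, p(12)=77, p(13)=101, p(14)=135, p(15)=176, p(16)=231, p(17)=297, p(18)=385, p(19)=490, p(20)=627, p(21)=792, p(22)=1002, p(23)=1255, p(24)=1575, p(25)=1958, p(26)=2436, p(27)=3010, p(28)=3718, p(29)=4565, p(30)=5604, p(31)=6842, p(32)=8349, p(33)=10143, p(34)=12310, p(35)=14883, p(36)=17977, p(37)=21637, p(38)=26015, p(39)=31185, p(40)=37338, p(41)=44583, p(42)=53174, p(43)=63261, p(44)=75175, p(45)=89134, p(46)=105558, p(47)=124754, p(48)=147273, p(49)=173525, p(50)=204226, p(51)=239943, p(52)=281589, p(53)=329931, p(54)=386155, p(55)=451276, p(56)=526823, p(57)=614154, p(58)=715220, p(59)=831820, p(60)=966467, p(61)=1121505, p(62)=1300156, p(63)=1505499, p(64)=1741630, p(65)=2012558, p(66)=2323520, p(67)=2679689, p(68)=3087735, p(69)=3554345, p(70)=4087968, p(71)=4697205, p(72)=5392783, p(73)=6185689, p(74)=7089500, p(75)=8118264, p(76)=9289091, p(77)=10619863, p(78)=12132164, p(79)=13848650, p(80)=15796476, p(81)=18004327, p(82)=20506255, p(83)=23338469, p(84)=26543660, p(85)=30167357, p(86)=34262962, p(87)=38887673.
Final step: p(88) = p(87) + p(86) - p(83) - p(81) + p(76) + p(73) - p(66) - p(62) + p(53) + p(48) - p(37) - p(31) + p(18) + p(11)
= 38887673 + 34262962 - 23338469 - 18004327 + 9289091 + 6185689 - 2323520 - 1300156 + 329931 + 147273 - 21637 - 6842 + 385 + 56
= 44108109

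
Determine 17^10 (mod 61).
14

Repeated squaring. Binary of 10 = 1010.
17^1 ≡ 17 (mod 61); 17^2 ≡ 45 (mod 61); 17^4 ≡ 12 (mod 61); 17^8 ≡ 22 (mod 61)
17^10 = 17^2 × 17^8 ≡ 14 (mod 61)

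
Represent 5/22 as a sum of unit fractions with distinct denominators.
1/5 + 1/37 + 1/4070

Greedy algorithm:
5/22: ceiling(22/5) = 5, use 1/5
3/110: ceiling(110/3) = 37, use 1/37
1/4070: ceiling(4070/1) = 4070, use 1/4070
Result: 5/22 = 1/5 + 1/37 + 1/4070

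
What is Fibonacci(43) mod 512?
421

Matrix identity: Q^n = [[F_(n+1), F_n], [F_n, F_(n-1)]] with Q = [[1,1],[1,0]].
n = 43 = 101011₂. Square-and-multiply, entries mod 512:
Q^1 = [[1,1],[1,0]]
Q^2 = (Q^1)² = [[2,1],[1,1]]
Q^5 = (Q^2)²·Q = [[8,5],[5,3]]
Q^10 = (Q^5)² = [[89,55],[55,34]]
Q^21 = (Q^10)²·Q = [[303,194],[194,109]]
Q^43 = (Q^21)²·Q = [[477,421],[421,56]]
F_43 mod 512 = Q^43[0][1] = 421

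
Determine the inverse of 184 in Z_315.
214

gcd(184, 315) = 1, so the inverse exists.
Extended Euclidean algorithm on (315, 184):
315 = 1 × 184 + 131  ⟹  131 = (1)·315 + (-1)·184
184 = 1 × 131 + 53  ⟹  53 = (-1)·315 + (2)·184
131 = 2 × 53 + 25  ⟹  25 = (3)·315 + (-5)·184
53 = 2 × 25 + 3  ⟹  3 = (-7)·315 + (12)·184
25 = 8 × 3 + 1  ⟹  1 = (59)·315 + (-101)·184
So (-101)·184 ≡ 1 (mod 315), i.e. 184^(-1) ≡ -101 ≡ 214 (mod 315).
Check: 184 × 214 = 39376 ≡ 1 (mod 315)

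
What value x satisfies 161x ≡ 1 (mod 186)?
119

gcd(161, 186) = 1, so the inverse exists.
Extended Euclidean algorithm on (186, 161):
186 = 1 × 161 + 25  ⟹  25 = (1)·186 + (-1)·161
161 = 6 × 25 + 11  ⟹  11 = (-6)·186 + (7)·161
25 = 2 × 11 + 3  ⟹  3 = (13)·186 + (-15)·161
11 = 3 × 3 + 2  ⟹  2 = (-45)·186 + (52)·161
3 = 1 × 2 + 1  ⟹  1 = (58)·186 + (-67)·161
So (-67)·161 ≡ 1 (mod 186), i.e. 161^(-1) ≡ -67 ≡ 119 (mod 186).
Check: 161 × 119 = 19159 ≡ 1 (mod 186)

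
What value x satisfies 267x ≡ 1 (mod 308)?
15

gcd(267, 308) = 1, so the inverse exists.
Extended Euclidean algorithm on (308, 267):
308 = 1 × 267 + 41  ⟹  41 = (1)·308 + (-1)·267
267 = 6 × 41 + 21  ⟹  21 = (-6)·308 + (7)·267
41 = 1 × 21 + 20  ⟹  20 = (7)·308 + (-8)·267
21 = 1 × 20 + 1  ⟹  1 = (-13)·308 + (15)·267
So (15)·267 ≡ 1 (mod 308), i.e. 267^(-1) ≡ 15 (mod 308).
Check: 267 × 15 = 4005 ≡ 1 (mod 308)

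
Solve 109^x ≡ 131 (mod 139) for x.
48

Baby-step giant-step with step n = ⌈√139⌉ = 12.
Baby steps 109^j mod 139 (j:value) for j=0..11: 0:1, 1:109, 2:66, 3:105, 4:47, 5:119, 6:44, 7:70, 8:124, 9:33, 10:122, 11:93.
Giant-step multiplier: 109^(-12) ≡ 109^(138-12) = 109^126 ≡ 125 (mod 139).
Giant steps γ_i = 131·125^i mod 139: γ_0=131, γ_1=112, γ_2=100, γ_3=129, γ_4=1 (in table at j=0).
x = i·n + j = 4·12 + 0 = 48.
Check: 109^48 ≡ 131 (mod 139).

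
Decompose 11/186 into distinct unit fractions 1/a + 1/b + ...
1/17 + 1/3162

Greedy algorithm:
11/186: ceiling(186/11) = 17, use 1/17
1/3162: ceiling(3162/1) = 3162, use 1/3162
Result: 11/186 = 1/17 + 1/3162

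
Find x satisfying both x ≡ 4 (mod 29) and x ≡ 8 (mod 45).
323

Using Chinese Remainder Theorem:
M = 29 × 45 = 1305
M1 = 45, M2 = 29
y1 = 45^(-1) mod 29 = 20
y2 = 29^(-1) mod 45 = 14
x = (4×45×20 + 8×29×14) mod 1305 = 323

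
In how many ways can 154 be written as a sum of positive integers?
60356673280

p(n) counts ways to write n as a sum of positive integers (order ignored).
Euler's pentagonal recurrence: p(k) = p(k-1) + p(k-2) - p(k-5) - p(k-7) + p(k-12) + p(k-15) - ... (offsets j(3j∓1)/2, signs ++--, p(0)=1, p(<0)=0).
DP table for k = 0..153: p(0)=1, p(1)=1, p(2)=2, p(3)=3, p(4)=5, p(5)=7, p(6)=11, p(7)=15, p(8)=22, p(9)=30, p(10)=42, p(11)=56, p(12)=77, p(13)=101, p(14)=135, p(15)=176, p(16)=231, p(17)=297, p(18)=385, p(19)=490, p(20)=627, p(21)=792, p(22)=1002, p(23)=1255, p(24)=1575, p(25)=1958, p(26)=2436, p(27)=3010, p(28)=3718, p(29)=4565, p(30)=5604, p(31)=6842, p(32)=8349, p(33)=10143, p(34)=12310, p(35)=14883, p(36)=17977, p(37)=21637, p(38)=26015, p(39)=31185, p(40)=37338, p(41)=44583, p(42)=53174, p(43)=63261, p(44)=75175, p(45)=89134, p(46)=105558, p(47)=124754, p(48)=147273, p(49)=173525, p(50)=204226, p(51)=239943, p(52)=281589, p(53)=329931, p(54)=386155, p(55)=451276, p(56)=526823, p(57)=614154, p(58)=715220, p(59)=831820, p(60)=966467, p(61)=1121505, p(62)=1300156, p(63)=1505499, p(64)=1741630, p(65)=2012558, p(66)=2323520, p(67)=2679689, p(68)=3087735, p(69)=3554345, p(70)=4087968, p(71)=4697205, p(72)=5392783, p(73)=6185689, p(74)=7089500, p(75)=8118264, p(76)=9289091, p(77)=10619863, p(78)=12132164, p(79)=13848650, p(80)=15796476, p(81)=18004327, p(82)=20506255, p(83)=23338469, p(84)=26543660, p(85)=30167357, p(86)=34262962, p(87)=38887673, p(88)=44108109, p(89)=49995925, p(90)=56634173, p(91)=64112359, p(92)=72533807, p(93)=82010177, p(94)=92669720, p(95)=104651419, p(96)=118114304, p(97)=133230930, p(98)=150198136, p(99)=169229875, p(100)=190569292, p(101)=214481126, p(102)=241265379, p(103)=271248950, p(104)=304801365, p(105)=342325709, p(106)=384276336, p(107)=431149389, p(108)=483502844, p(109)=541946240, p(110)=607163746, p(111)=679903203, p(112)=761002156, p(113)=851376628, p(114)=952050665, p(115)=1064144451, p(116)=1188908248, p(117)=1327710076, p(118)=1482074143, p(119)=1653668665, p(120)=1844349560, p(121)=2056148051, p(122)=2291320912, p(123)=2552338241, p(124)=2841940500, p(125)=3163127352, p(126)=3519222692, p(127)=3913864295, p(128)=4351078600, p(129)=4835271870, p(130)=5371315400, p(131)=5964539504, p(132)=6620830889, p(133)=7346629512, p(134)=8149040695, p(135)=9035836076, p(136)=10015581680, p(137)=11097645016, p(138)=12292341831, p(139)=13610949895, p(140)=15065878135, p(141)=16670689208, p(142)=18440293320, p(143)=20390982757, p(144)=22540654445, p(145)=24908858009, p(146)=27517052599, p(147)=30388671978, p(148)=33549419497, p(149)=37027355200, p(150)=40853235313, p(151)=45060624582, p(152)=49686288421, p(153)=54770336324.
Final step: p(154) = p(153) + p(152) - p(149) - p(147) + p(142) + p(139) - p(132) - p(128) + p(119) + p(114) - p(103) - p(97) + p(84) + p(77) - p(62) - p(54) + p(37) + p(28) - p(9)
= 54770336324 + 49686288421 - 37027355200 - 30388671978 + 18440293320 + 13610949895 - 6620830889 - 4351078600 + 1653668665 + 952050665 - 271248950 - 133230930 + 26543660 + 10619863 - 1300156 - 386155 + 21637 + 3718 - 30
= 60356673280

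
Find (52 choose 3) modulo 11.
1

Using Lucas' theorem:
Write n=52 and k=3 in base 11:
n in base 11: [4, 8]
k in base 11: [0, 3]
C(52,3) mod 11 = ∏ C(n_i, k_i) mod 11
Digit binomials (mod 11): C(4,0) = 1; C(8,3) = 56 ≡ 1
Product: 1 × 1 = 1 ≡ 1 (mod 11)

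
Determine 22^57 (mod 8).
0

Repeated squaring. Binary of 57 = 111001.
22^1 ≡ 6 (mod 8); 22^2 ≡ 4 (mod 8); 22^4 ≡ 0 (mod 8); 22^8 ≡ 0 (mod 8); 22^16 ≡ 0 (mod 8); 22^32 ≡ 0 (mod 8)
22^57 = 22^1 × 22^8 × 22^16 × 22^32 ≡ 0 (mod 8)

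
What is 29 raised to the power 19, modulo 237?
86

Repeated squaring. Binary of 19 = 10011.
29^1 ≡ 29 (mod 237); 29^2 ≡ 130 (mod 237); 29^4 ≡ 73 (mod 237); 29^8 ≡ 115 (mod 237); 29^16 ≡ 190 (mod 237)
29^19 = 29^1 × 29^2 × 29^16 ≡ 86 (mod 237)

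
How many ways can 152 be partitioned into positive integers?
49686288421

p(n) counts ways to write n as a sum of positive integers (order ignored).
Euler's pentagonal recurrence: p(k) = p(k-1) + p(k-2) - p(k-5) - p(k-7) + p(k-12) + p(k-15) - ... (offsets j(3j∓1)/2, signs ++--, p(0)=1, p(<0)=0).
DP table for k = 0..151: p(0)=1, p(1)=1, p(2)=2, p(3)=3, p(4)=5, p(5)=7, p(6)=11, p(7)=15, p(8)=22, p(9)=30, p(10)=42, p(11)=56, p(12)=77, p(13)=101, p(14)=135, p(15)=176, p(16)=231, p(17)=297, p(18)=385, p(19)=490, p(20)=627, p(21)=792, p(22)=1002, p(23)=1255, p(24)=1575, p(25)=1958, p(26)=2436, p(27)=3010, p(28)=3718, p(29)=4565, p(30)=5604, p(31)=6842, p(32)=8349, p(33)=10143, p(34)=12310, p(35)=14883, p(36)=17977, p(37)=21637, p(38)=26015, p(39)=31185, p(40)=37338, p(41)=44583, p(42)=53174, p(43)=63261, p(44)=75175, p(45)=89134, p(46)=105558, p(47)=124754, p(48)=147273, p(49)=173525, p(50)=204226, p(51)=239943, p(52)=281589, p(53)=329931, p(54)=386155, p(55)=451276, p(56)=526823, p(57)=614154, p(58)=715220, p(59)=831820, p(60)=966467, p(61)=1121505, p(62)=1300156, p(63)=1505499, p(64)=1741630, p(65)=2012558, p(66)=2323520, p(67)=2679689, p(68)=3087735, p(69)=3554345, p(70)=4087968, p(71)=4697205, p(72)=5392783, p(73)=6185689, p(74)=7089500, p(75)=8118264, p(76)=9289091, p(77)=10619863, p(78)=12132164, p(79)=13848650, p(80)=15796476, p(81)=18004327, p(82)=20506255, p(83)=23338469, p(84)=26543660, p(85)=30167357, p(86)=34262962, p(87)=38887673, p(88)=44108109, p(89)=49995925, p(90)=56634173, p(91)=64112359, p(92)=72533807, p(93)=82010177, p(94)=92669720, p(95)=104651419, p(96)=118114304, p(97)=133230930, p(98)=150198136, p(99)=169229875, p(100)=190569292, p(101)=214481126, p(102)=241265379, p(103)=271248950, p(104)=304801365, p(105)=342325709, p(106)=384276336, p(107)=431149389, p(108)=483502844, p(109)=541946240, p(110)=607163746, p(111)=679903203, p(112)=761002156, p(113)=851376628, p(114)=952050665, p(115)=1064144451, p(116)=1188908248, p(117)=1327710076, p(118)=1482074143, p(119)=1653668665, p(120)=1844349560, p(121)=2056148051, p(122)=2291320912, p(123)=2552338241, p(124)=2841940500, p(125)=3163127352, p(126)=3519222692, p(127)=3913864295, p(128)=4351078600, p(129)=4835271870, p(130)=5371315400, p(131)=5964539504, p(132)=6620830889, p(133)=7346629512, p(134)=8149040695, p(135)=9035836076, p(136)=10015581680, p(137)=11097645016, p(138)=12292341831, p(139)=13610949895, p(140)=15065878135, p(141)=16670689208, p(142)=18440293320, p(143)=20390982757, p(144)=22540654445, p(145)=24908858009, p(146)=27517052599, p(147)=30388671978, p(148)=33549419497, p(149)=37027355200, p(150)=40853235313, p(151)=45060624582.
Final step: p(152) = p(151) + p(150) - p(147) - p(145) + p(140) + p(137) - p(130) - p(126) + p(117) + p(112) - p(101) - p(95) + p(82) + p(75) - p(60) - p(52) + p(35) + p(26) - p(7)
= 45060624582 + 40853235313 - 30388671978 - 24908858009 + 15065878135 + 11097645016 - 5371315400 - 3519222692 + 1327710076 + 761002156 - 214481126 - 104651419 + 20506255 + 8118264 - 966467 - 281589 + 14883 + 2436 - 15
= 49686288421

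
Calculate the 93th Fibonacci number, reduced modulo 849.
302

Matrix identity: Q^n = [[F_(n+1), F_n], [F_n, F_(n-1)]] with Q = [[1,1],[1,0]].
n = 93 = 1011101₂. Square-and-multiply, entries mod 849:
Q^1 = [[1,1],[1,0]]
Q^2 = (Q^1)² = [[2,1],[1,1]]
Q^5 = (Q^2)²·Q = [[8,5],[5,3]]
Q^11 = (Q^5)²·Q = [[144,89],[89,55]]
Q^23 = (Q^11)²·Q = [[522,640],[640,731]]
Q^46 = (Q^23)² = [[337,464],[464,722]]
Q^93 = (Q^46)²·Q = [[107,302],[302,654]]
F_93 mod 849 = Q^93[0][1] = 302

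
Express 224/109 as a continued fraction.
[2; 18, 6]

Euclidean algorithm steps:
224 = 2 × 109 + 6
109 = 18 × 6 + 1
6 = 6 × 1 + 0
Continued fraction: [2; 18, 6]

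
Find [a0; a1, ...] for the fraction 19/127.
[0; 6, 1, 2, 6]

Euclidean algorithm steps:
19 = 0 × 127 + 19
127 = 6 × 19 + 13
19 = 1 × 13 + 6
13 = 2 × 6 + 1
6 = 6 × 1 + 0
Continued fraction: [0; 6, 1, 2, 6]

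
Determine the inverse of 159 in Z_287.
213

gcd(159, 287) = 1, so the inverse exists.
Extended Euclidean algorithm on (287, 159):
287 = 1 × 159 + 128  ⟹  128 = (1)·287 + (-1)·159
159 = 1 × 128 + 31  ⟹  31 = (-1)·287 + (2)·159
128 = 4 × 31 + 4  ⟹  4 = (5)·287 + (-9)·159
31 = 7 × 4 + 3  ⟹  3 = (-36)·287 + (65)·159
4 = 1 × 3 + 1  ⟹  1 = (41)·287 + (-74)·159
So (-74)·159 ≡ 1 (mod 287), i.e. 159^(-1) ≡ -74 ≡ 213 (mod 287).
Check: 159 × 213 = 33867 ≡ 1 (mod 287)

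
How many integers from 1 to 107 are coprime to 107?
106

107 = 107
φ(n) = n × ∏(1 - 1/p) for each prime p dividing n
φ(107) = 107 × (1 - 1/107) = 106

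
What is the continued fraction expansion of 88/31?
[2; 1, 5, 5]

Euclidean algorithm steps:
88 = 2 × 31 + 26
31 = 1 × 26 + 5
26 = 5 × 5 + 1
5 = 5 × 1 + 0
Continued fraction: [2; 1, 5, 5]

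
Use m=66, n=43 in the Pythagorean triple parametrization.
(2507, 5676, 6205)

Euclid's formula: a = m² - n², b = 2mn, c = m² + n²
m = 66, n = 43
a = 66² - 43² = 4356 - 1849 = 2507
b = 2 × 66 × 43 = 5676
c = 66² + 43² = 4356 + 1849 = 6205
Verification: 2507² + 5676² = 6285049 + 32216976 = 38502025 = 6205² ✓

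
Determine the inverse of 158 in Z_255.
92

gcd(158, 255) = 1, so the inverse exists.
Extended Euclidean algorithm on (255, 158):
255 = 1 × 158 + 97  ⟹  97 = (1)·255 + (-1)·158
158 = 1 × 97 + 61  ⟹  61 = (-1)·255 + (2)·158
97 = 1 × 61 + 36  ⟹  36 = (2)·255 + (-3)·158
61 = 1 × 36 + 25  ⟹  25 = (-3)·255 + (5)·158
36 = 1 × 25 + 11  ⟹  11 = (5)·255 + (-8)·158
25 = 2 × 11 + 3  ⟹  3 = (-13)·255 + (21)·158
11 = 3 × 3 + 2  ⟹  2 = (44)·255 + (-71)·158
3 = 1 × 2 + 1  ⟹  1 = (-57)·255 + (92)·158
So (92)·158 ≡ 1 (mod 255), i.e. 158^(-1) ≡ 92 (mod 255).
Check: 158 × 92 = 14536 ≡ 1 (mod 255)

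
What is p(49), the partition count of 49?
173525

p(n) counts ways to write n as a sum of positive integers (order ignored).
Euler's pentagonal recurrence: p(k) = p(k-1) + p(k-2) - p(k-5) - p(k-7) + p(k-12) + p(k-15) - ... (offsets j(3j∓1)/2, signs ++--, p(0)=1, p(<0)=0).
DP table for k = 0..48: p(0)=1, p(1)=1, p(2)=2, p(3)=3, p(4)=5, p(5)=7, p(6)=11, p(7)=15, p(8)=22, p(9)=30, p(10)=42, p(11)=56, p(12)=77, p(13)=101, p(14)=135, p(15)=176, p(16)=231, p(17)=297, p(18)=385, p(19)=490, p(20)=627, p(21)=792, p(22)=1002, p(23)=1255, p(24)=1575, p(25)=1958, p(26)=2436, p(27)=3010, p(28)=3718, p(29)=4565, p(30)=5604, p(31)=6842, p(32)=8349, p(33)=10143, p(34)=12310, p(35)=14883, p(36)=17977, p(37)=21637, p(38)=26015, p(39)=31185, p(40)=37338, p(41)=44583, p(42)=53174, p(43)=63261, p(44)=75175, p(45)=89134, p(46)=105558, p(47)=124754, p(48)=147273.
Final step: p(49) = p(48) + p(47) - p(44) - p(42) + p(37) + p(34) - p(27) - p(23) + p(14) + p(9)
= 147273 + 124754 - 75175 - 53174 + 21637 + 12310 - 3010 - 1255 + 135 + 30
= 173525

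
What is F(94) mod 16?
15

Matrix identity: Q^n = [[F_(n+1), F_n], [F_n, F_(n-1)]] with Q = [[1,1],[1,0]].
n = 94 = 1011110₂. Square-and-multiply, entries mod 16:
Q^1 = [[1,1],[1,0]]
Q^2 = (Q^1)² = [[2,1],[1,1]]
Q^5 = (Q^2)²·Q = [[8,5],[5,3]]
Q^11 = (Q^5)²·Q = [[0,9],[9,7]]
Q^23 = (Q^11)²·Q = [[0,1],[1,15]]
Q^47 = (Q^23)²·Q = [[0,1],[1,15]]
Q^94 = (Q^47)² = [[1,15],[15,2]]
F_94 mod 16 = Q^94[0][1] = 15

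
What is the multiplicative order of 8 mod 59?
58

59 is prime, so ord(8) divides φ(59) = 58.
Divisors of 58: 1, 2, 29, 58.
Repeated squaring: 8^1 ≡ 8, 8^2 ≡ 5, 8^4 ≡ 25, 8^8 ≡ 35, 8^16 ≡ 45, 8^32 ≡ 19 (mod 59).
Test 8^d mod 59 for each divisor d in increasing order:
8^1 ≡ 8
8^2 ≡ 5
8^29 = 8^16·8^8·8^4·8^1 ≡ 58
8^58 = 8^32·8^16·8^8·8^2 ≡ 1  ← first divisor giving 1
The order is 58.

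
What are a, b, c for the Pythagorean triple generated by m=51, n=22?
(2117, 2244, 3085)

Euclid's formula: a = m² - n², b = 2mn, c = m² + n²
m = 51, n = 22
a = 51² - 22² = 2601 - 484 = 2117
b = 2 × 51 × 22 = 2244
c = 51² + 22² = 2601 + 484 = 3085
Verification: 2117² + 2244² = 4481689 + 5035536 = 9517225 = 3085² ✓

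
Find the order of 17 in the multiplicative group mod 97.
96

97 is prime, so ord(17) divides φ(97) = 96.
Divisors of 96: 1, 2, 3, 4, 6, 8, 12, 16, 24, 32, 48, 96.
Repeated squaring: 17^1 ≡ 17, 17^2 ≡ 95, 17^4 ≡ 4, 17^8 ≡ 16, 17^16 ≡ 62, 17^32 ≡ 61, 17^64 ≡ 35 (mod 97).
Test 17^d mod 97 for each divisor d in increasing order:
17^1 ≡ 17
17^2 ≡ 95
17^3 = 17^2·17^1 ≡ 63
17^4 ≡ 4
17^6 = 17^4·17^2 ≡ 89
17^8 ≡ 16
17^12 = 17^8·17^4 ≡ 64
17^16 ≡ 62
17^24 = 17^16·17^8 ≡ 22
17^32 ≡ 61
17^48 = 17^32·17^16 ≡ 96
17^96 = 17^64·17^32 ≡ 1  ← first divisor giving 1
The order is 96.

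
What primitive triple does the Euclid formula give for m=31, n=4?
(945, 248, 977)

Euclid's formula: a = m² - n², b = 2mn, c = m² + n²
m = 31, n = 4
a = 31² - 4² = 961 - 16 = 945
b = 2 × 31 × 4 = 248
c = 31² + 4² = 961 + 16 = 977
Verification: 945² + 248² = 893025 + 61504 = 954529 = 977² ✓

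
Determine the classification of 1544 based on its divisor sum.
deficient

Proper divisors of 1544: sum = 1 + 2 + 4 + 8 + 193 + 386 + 772 = 1366
Since 1366 < 1544, 1544 is deficient.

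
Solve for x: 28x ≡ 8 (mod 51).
x ≡ 44 (mod 51)

gcd(28, 51) = 1, which divides 8, so solutions exist.
Find 28^(-1) mod 51 by the extended Euclidean algorithm:
51 = 1 × 28 + 23  ⟹  23 = (1)·51 + (-1)·28
28 = 1 × 23 + 5  ⟹  5 = (-1)·51 + (2)·28
23 = 4 × 5 + 3  ⟹  3 = (5)·51 + (-9)·28
5 = 1 × 3 + 2  ⟹  2 = (-6)·51 + (11)·28
3 = 1 × 2 + 1  ⟹  1 = (11)·51 + (-20)·28
So (-20)·28 ≡ 1 (mod 51), i.e. 28^(-1) ≡ -20 ≡ 31 (mod 51).
x ≡ 31 × 8 = 248 ≡ 44 (mod 51).
Check: 28 × 44 = 1232 ≡ 8 (mod 51).
Unique solution: x ≡ 44 (mod 51)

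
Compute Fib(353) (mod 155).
13

Matrix identity: Q^n = [[F_(n+1), F_n], [F_n, F_(n-1)]] with Q = [[1,1],[1,0]].
n = 353 = 101100001₂. Square-and-multiply, entries mod 155:
Q^1 = [[1,1],[1,0]]
Q^2 = (Q^1)² = [[2,1],[1,1]]
Q^5 = (Q^2)²·Q = [[8,5],[5,3]]
Q^11 = (Q^5)²·Q = [[144,89],[89,55]]
Q^22 = (Q^11)² = [[137,41],[41,96]]
Q^44 = (Q^22)² = [[145,98],[98,47]]
Q^88 = (Q^44)² = [[94,61],[61,33]]
Q^176 = (Q^88)² = [[2,152],[152,5]]
Q^353 = (Q^176)²·Q = [[147,13],[13,134]]
F_353 mod 155 = Q^353[0][1] = 13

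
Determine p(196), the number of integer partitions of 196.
2814570987591

p(n) counts ways to write n as a sum of positive integers (order ignored).
Euler's pentagonal recurrence: p(k) = p(k-1) + p(k-2) - p(k-5) - p(k-7) + p(k-12) + p(k-15) - ... (offsets j(3j∓1)/2, signs ++--, p(0)=1, p(<0)=0).
DP table for k = 0..195: p(0)=1, p(1)=1, p(2)=2, p(3)=3, p(4)=5, p(5)=7, p(6)=11, p(7)=15, p(8)=22, p(9)=30, p(10)=42, p(11)=56, p(12)=77, p(13)=101, p(14)=135, p(15)=176, p(16)=231, p(17)=297, p(18)=385, p(19)=490, p(20)=627, p(21)=792, p(22)=1002, p(23)=1255, p(24)=1575, p(25)=1958, p(26)=2436, p(27)=3010, p(28)=3718, p(29)=4565, p(30)=5604, p(31)=6842, p(32)=8349, p(33)=10143, p(34)=12310, p(35)=14883, p(36)=17977, p(37)=21637, p(38)=26015, p(39)=31185, p(40)=37338, p(41)=44583, p(42)=53174, p(43)=63261, p(44)=75175, p(45)=89134, p(46)=105558, p(47)=124754, p(48)=147273, p(49)=173525, p(50)=204226, p(51)=239943, p(52)=281589, p(53)=329931, p(54)=386155, p(55)=451276, p(56)=526823, p(57)=614154, p(58)=715220, p(59)=831820, p(60)=966467, p(61)=1121505, p(62)=1300156, p(63)=1505499, p(64)=1741630, p(65)=2012558, p(66)=2323520, p(67)=2679689, p(68)=3087735, p(69)=3554345, p(70)=4087968, p(71)=4697205, p(72)=5392783, p(73)=6185689, p(74)=7089500, p(75)=8118264, p(76)=9289091, p(77)=10619863, p(78)=12132164, p(79)=13848650, p(80)=15796476, p(81)=18004327, p(82)=20506255, p(83)=23338469, p(84)=26543660, p(85)=30167357, p(86)=34262962, p(87)=38887673, p(88)=44108109, p(89)=49995925, p(90)=56634173, p(91)=64112359, p(92)=72533807, p(93)=82010177, p(94)=92669720, p(95)=104651419, p(96)=118114304, p(97)=133230930, p(98)=150198136, p(99)=169229875, p(100)=190569292, p(101)=214481126, p(102)=241265379, p(103)=271248950, p(104)=304801365, p(105)=342325709, p(106)=384276336, p(107)=431149389, p(108)=483502844, p(109)=541946240, p(110)=607163746, p(111)=679903203, p(112)=761002156, p(113)=851376628, p(114)=952050665, p(115)=1064144451, p(116)=1188908248, p(117)=1327710076, p(118)=1482074143, p(119)=1653668665, p(120)=1844349560, p(121)=2056148051, p(122)=2291320912, p(123)=2552338241, p(124)=2841940500, p(125)=3163127352, p(126)=3519222692, p(127)=3913864295, p(128)=4351078600, p(129)=4835271870, p(130)=5371315400, p(131)=5964539504, p(132)=6620830889, p(133)=7346629512, p(134)=8149040695, p(135)=9035836076, p(136)=10015581680, p(137)=11097645016, p(138)=12292341831, p(139)=13610949895, p(140)=15065878135, p(141)=16670689208, p(142)=18440293320, p(143)=20390982757, p(144)=22540654445, p(145)=24908858009, p(146)=27517052599, p(147)=30388671978, p(148)=33549419497, p(149)=37027355200, p(150)=40853235313, p(151)=45060624582, p(152)=49686288421, p(153)=54770336324, p(154)=60356673280, p(155)=66493182097, p(156)=73232243759, p(157)=80630964769, p(158)=88751778802, p(159)=97662728555, p(160)=107438159466, p(161)=118159068427, p(162)=129913904637, p(163)=142798995930, p(164)=156919475295, p(165)=172389800255, p(166)=189334822579, p(167)=207890420102, p(168)=228204732751, p(169)=250438925115, p(170)=274768617130, p(171)=301384802048, p(172)=330495499613, p(173)=362326859895, p(174)=397125074750, p(175)=435157697830, p(176)=476715857290, p(177)=522115831195, p(178)=571701605655, p(179)=625846753120, p(180)=684957390936, p(181)=749474411781, p(182)=819876908323, p(183)=896684817527, p(184)=980462880430, p(185)=1071823774337, p(186)=1171432692373, p(187)=1280011042268, p(188)=1398341745571, p(189)=1527273599625, p(190)=1667727404093, p(191)=1820701100652, p(192)=1987276856363, p(193)=2168627105469, p(194)=2366022741845, p(195)=2580840212973.
Final step: p(196) = p(195) + p(194) - p(191) - p(189) + p(184) + p(181) - p(174) - p(170) + p(161) + p(156) - p(145) - p(139) + p(126) + p(119) - p(104) - p(96) + p(79) + p(70) - p(51) - p(41) + p(20) + p(9)
= 2580840212973 + 2366022741845 - 1820701100652 - 1527273599625 + 980462880430 + 749474411781 - 397125074750 - 274768617130 + 118159068427 + 73232243759 - 24908858009 - 13610949895 + 3519222692 + 1653668665 - 304801365 - 118114304 + 13848650 + 4087968 - 239943 - 44583 + 627 + 30
= 2814570987591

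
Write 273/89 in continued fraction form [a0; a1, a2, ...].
[3; 14, 1, 5]

Euclidean algorithm steps:
273 = 3 × 89 + 6
89 = 14 × 6 + 5
6 = 1 × 5 + 1
5 = 5 × 1 + 0
Continued fraction: [3; 14, 1, 5]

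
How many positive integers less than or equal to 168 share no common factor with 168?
48

168 = 2^3 × 3 × 7
φ(n) = n × ∏(1 - 1/p) for each prime p dividing n
φ(168) = 168 × (1 - 1/2) × (1 - 1/3) × (1 - 1/7) = 48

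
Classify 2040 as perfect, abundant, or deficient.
abundant

Proper divisors of 2040: sum = 1 + 2 + 3 + 4 + 5 + 6 + 8 + 10 + ... + 408 + 510 + 680 + 1020 (31 divisors) = 4440
Since 4440 > 2040, 2040 is abundant.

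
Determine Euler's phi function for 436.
216

436 = 2^2 × 109
φ(n) = n × ∏(1 - 1/p) for each prime p dividing n
φ(436) = 436 × (1 - 1/2) × (1 - 1/109) = 216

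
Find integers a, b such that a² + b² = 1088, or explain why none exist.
8² + 32² (a=8, b=32)

Factorization: 1088 = 2^6 × 17
By Fermat: n is sum of two squares iff every prime p ≡ 3 (mod 4) appears to even power.
All primes ≡ 3 (mod 4) appear to even power.
Search a = 0, 1, 2, … for 1088 - a² a perfect square: first hit at a = 8: 1088 - 64 = 1024 = 32².
1088 = 8² + 32² = 64 + 1024 ✓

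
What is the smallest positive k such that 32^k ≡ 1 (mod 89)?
11

89 is prime, so ord(32) divides φ(89) = 88.
Divisors of 88: 1, 2, 4, 8, 11, 22, 44, 88.
Repeated squaring: 32^1 ≡ 32, 32^2 ≡ 45, 32^4 ≡ 67, 32^8 ≡ 39, 32^16 ≡ 8, 32^32 ≡ 64, 32^64 ≡ 2 (mod 89).
Test 32^d mod 89 for each divisor d in increasing order:
32^1 ≡ 32
32^2 ≡ 45
32^4 ≡ 67
32^8 ≡ 39
32^11 = 32^8·32^2·32^1 ≡ 1  ← first divisor giving 1
The order is 11.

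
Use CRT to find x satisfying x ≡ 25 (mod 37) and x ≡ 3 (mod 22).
25

Using Chinese Remainder Theorem:
M = 37 × 22 = 814
M1 = 22, M2 = 37
y1 = 22^(-1) mod 37 = 32
y2 = 37^(-1) mod 22 = 3
x = (25×22×32 + 3×37×3) mod 814 = 25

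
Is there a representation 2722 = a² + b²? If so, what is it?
11² + 51² (a=11, b=51)

Factorization: 2722 = 2 × 1361
By Fermat: n is sum of two squares iff every prime p ≡ 3 (mod 4) appears to even power.
All primes ≡ 3 (mod 4) appear to even power.
Search a = 0, 1, 2, … for 2722 - a² a perfect square: first hit at a = 11: 2722 - 121 = 2601 = 51².
2722 = 11² + 51² = 121 + 2601 ✓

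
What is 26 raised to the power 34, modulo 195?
91

Repeated squaring. Binary of 34 = 100010.
26^1 ≡ 26 (mod 195); 26^2 ≡ 91 (mod 195); 26^4 ≡ 91 (mod 195); 26^8 ≡ 91 (mod 195); 26^16 ≡ 91 (mod 195); 26^32 ≡ 91 (mod 195)
26^34 = 26^2 × 26^32 ≡ 91 (mod 195)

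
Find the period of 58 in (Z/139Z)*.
138

139 is prime, so ord(58) divides φ(139) = 138.
Divisors of 138: 1, 2, 3, 6, 23, 46, 69, 138.
Repeated squaring: 58^1 ≡ 58, 58^2 ≡ 28, 58^4 ≡ 89, 58^8 ≡ 137, 58^16 ≡ 4, 58^32 ≡ 16, 58^64 ≡ 117, 58^128 ≡ 67 (mod 139).
Test 58^d mod 139 for each divisor d in increasing order:
58^1 ≡ 58
58^2 ≡ 28
58^3 = 58^2·58^1 ≡ 95
58^6 = 58^4·58^2 ≡ 129
58^23 = 58^16·58^4·58^2·58^1 ≡ 43
58^46 = 58^32·58^8·58^4·58^2 ≡ 42
58^69 = 58^64·58^4·58^1 ≡ 138
58^138 = 58^128·58^8·58^2 ≡ 1  ← first divisor giving 1
The order is 138.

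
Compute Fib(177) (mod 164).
162

Matrix identity: Q^n = [[F_(n+1), F_n], [F_n, F_(n-1)]] with Q = [[1,1],[1,0]].
n = 177 = 10110001₂. Square-and-multiply, entries mod 164:
Q^1 = [[1,1],[1,0]]
Q^2 = (Q^1)² = [[2,1],[1,1]]
Q^5 = (Q^2)²·Q = [[8,5],[5,3]]
Q^11 = (Q^5)²·Q = [[144,89],[89,55]]
Q^22 = (Q^11)² = [[121,163],[163,122]]
Q^44 = (Q^22)² = [[46,85],[85,125]]
Q^88 = (Q^44)² = [[157,103],[103,54]]
Q^177 = (Q^88)²·Q = [[83,162],[162,85]]
F_177 mod 164 = Q^177[0][1] = 162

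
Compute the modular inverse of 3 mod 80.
27

gcd(3, 80) = 1, so the inverse exists.
Extended Euclidean algorithm on (80, 3):
80 = 26 × 3 + 2  ⟹  2 = (1)·80 + (-26)·3
3 = 1 × 2 + 1  ⟹  1 = (-1)·80 + (27)·3
So (27)·3 ≡ 1 (mod 80), i.e. 3^(-1) ≡ 27 (mod 80).
Check: 3 × 27 = 81 ≡ 1 (mod 80)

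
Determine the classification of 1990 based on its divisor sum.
deficient

Proper divisors of 1990: sum = 1 + 2 + 5 + 10 + 199 + 398 + 995 = 1610
Since 1610 < 1990, 1990 is deficient.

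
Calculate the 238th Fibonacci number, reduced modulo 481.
351

Matrix identity: Q^n = [[F_(n+1), F_n], [F_n, F_(n-1)]] with Q = [[1,1],[1,0]].
n = 238 = 11101110₂. Square-and-multiply, entries mod 481:
Q^1 = [[1,1],[1,0]]
Q^3 = (Q^1)²·Q = [[3,2],[2,1]]
Q^7 = (Q^3)²·Q = [[21,13],[13,8]]
Q^14 = (Q^7)² = [[129,377],[377,233]]
Q^29 = (Q^14)²·Q = [[391,40],[40,351]]
Q^59 = (Q^29)²·Q = [[419,80],[80,339]]
Q^119 = (Q^59)²·Q = [[177,143],[143,34]]
Q^238 = (Q^119)² = [[311,351],[351,441]]
F_238 mod 481 = Q^238[0][1] = 351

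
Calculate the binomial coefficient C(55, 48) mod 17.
0

Using Lucas' theorem:
Write n=55 and k=48 in base 17:
n in base 17: [3, 4]
k in base 17: [2, 14]
C(55,48) mod 17 = ∏ C(n_i, k_i) mod 17
Digit binomials (mod 17): C(3,2) = 3; C(4,14) = 0 (k_i > n_i)
Product: 3 × 0 = 0 ≡ 0 (mod 17)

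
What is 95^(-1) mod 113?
69

gcd(95, 113) = 1, so the inverse exists.
Extended Euclidean algorithm on (113, 95):
113 = 1 × 95 + 18  ⟹  18 = (1)·113 + (-1)·95
95 = 5 × 18 + 5  ⟹  5 = (-5)·113 + (6)·95
18 = 3 × 5 + 3  ⟹  3 = (16)·113 + (-19)·95
5 = 1 × 3 + 2  ⟹  2 = (-21)·113 + (25)·95
3 = 1 × 2 + 1  ⟹  1 = (37)·113 + (-44)·95
So (-44)·95 ≡ 1 (mod 113), i.e. 95^(-1) ≡ -44 ≡ 69 (mod 113).
Check: 95 × 69 = 6555 ≡ 1 (mod 113)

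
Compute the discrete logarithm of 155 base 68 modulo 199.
34

Baby-step giant-step with step n = ⌈√199⌉ = 15.
Baby steps 68^j mod 199 (j:value) for j=0..14: 0:1, 1:68, 2:47, 3:12, 4:20, 5:166, 6:144, 7:41, 8:2, 9:136, 10:94, 11:24, 12:40, 13:133, 14:89.
Giant-step multiplier: 68^(-15) ≡ 68^(198-15) = 68^183 ≡ 17 (mod 199).
Giant steps γ_i = 155·17^i mod 199: γ_0=155, γ_1=48, γ_2=20 (in table at j=4).
x = i·n + j = 2·15 + 4 = 34.
Check: 68^34 ≡ 155 (mod 199).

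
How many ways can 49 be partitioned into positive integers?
173525

p(n) counts ways to write n as a sum of positive integers (order ignored).
Euler's pentagonal recurrence: p(k) = p(k-1) + p(k-2) - p(k-5) - p(k-7) + p(k-12) + p(k-15) - ... (offsets j(3j∓1)/2, signs ++--, p(0)=1, p(<0)=0).
DP table for k = 0..48: p(0)=1, p(1)=1, p(2)=2, p(3)=3, p(4)=5, p(5)=7, p(6)=11, p(7)=15, p(8)=22, p(9)=30, p(10)=42, p(11)=56, p(12)=77, p(13)=101, p(14)=135, p(15)=176, p(16)=231, p(17)=297, p(18)=385, p(19)=490, p(20)=627, p(21)=792, p(22)=1002, p(23)=1255, p(24)=1575, p(25)=1958, p(26)=2436, p(27)=3010, p(28)=3718, p(29)=4565, p(30)=5604, p(31)=6842, p(32)=8349, p(33)=10143, p(34)=12310, p(35)=14883, p(36)=17977, p(37)=21637, p(38)=26015, p(39)=31185, p(40)=37338, p(41)=44583, p(42)=53174, p(43)=63261, p(44)=75175, p(45)=89134, p(46)=105558, p(47)=124754, p(48)=147273.
Final step: p(49) = p(48) + p(47) - p(44) - p(42) + p(37) + p(34) - p(27) - p(23) + p(14) + p(9)
= 147273 + 124754 - 75175 - 53174 + 21637 + 12310 - 3010 - 1255 + 135 + 30
= 173525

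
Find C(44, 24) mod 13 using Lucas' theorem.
0

Using Lucas' theorem:
Write n=44 and k=24 in base 13:
n in base 13: [3, 5]
k in base 13: [1, 11]
C(44,24) mod 13 = ∏ C(n_i, k_i) mod 13
Digit binomials (mod 13): C(3,1) = 3; C(5,11) = 0 (k_i > n_i)
Product: 3 × 0 = 0 ≡ 0 (mod 13)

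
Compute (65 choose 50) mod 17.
0

Using Lucas' theorem:
Write n=65 and k=50 in base 17:
n in base 17: [3, 14]
k in base 17: [2, 16]
C(65,50) mod 17 = ∏ C(n_i, k_i) mod 17
Digit binomials (mod 17): C(3,2) = 3; C(14,16) = 0 (k_i > n_i)
Product: 3 × 0 = 0 ≡ 0 (mod 17)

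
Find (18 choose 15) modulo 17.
0

Using Lucas' theorem:
Write n=18 and k=15 in base 17:
n in base 17: [1, 1]
k in base 17: [0, 15]
C(18,15) mod 17 = ∏ C(n_i, k_i) mod 17
Digit binomials (mod 17): C(1,0) = 1; C(1,15) = 0 (k_i > n_i)
Product: 1 × 0 = 0 ≡ 0 (mod 17)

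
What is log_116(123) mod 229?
177

Baby-step giant-step with step n = ⌈√229⌉ = 16.
Baby steps 116^j mod 229 (j:value) for j=0..15: 0:1, 1:116, 2:174, 3:32, 4:48, 5:72, 6:108, 7:162, 8:14, 9:21, 10:146, 11:219, 12:214, 13:92, 14:138, 15:207.
Giant-step multiplier: 116^(-16) ≡ 116^(228-16) = 116^212 ≡ 111 (mod 229).
Giant steps γ_i = 123·111^i mod 229: γ_0=123, γ_1=142, γ_2=190, γ_3=22, γ_4=152, γ_5=155, γ_6=30, γ_7=124, γ_8=24, γ_9=145, γ_10=65, γ_11=116 (in table at j=1).
x = i·n + j = 11·16 + 1 = 177.
Check: 116^177 ≡ 123 (mod 229).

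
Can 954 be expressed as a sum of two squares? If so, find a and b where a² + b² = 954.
15² + 27² (a=15, b=27)

Factorization: 954 = 2 × 3^2 × 53
By Fermat: n is sum of two squares iff every prime p ≡ 3 (mod 4) appears to even power.
All primes ≡ 3 (mod 4) appear to even power.
Search a = 0, 1, 2, … for 954 - a² a perfect square: first hit at a = 15: 954 - 225 = 729 = 27².
954 = 15² + 27² = 225 + 729 ✓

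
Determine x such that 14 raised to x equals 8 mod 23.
16

Baby-step giant-step with step n = ⌈√23⌉ = 5.
Baby steps 14^j mod 23 (j:value) for j=0..4: 0:1, 1:14, 2:12, 3:7, 4:6.
Giant-step multiplier: 14^(-5) ≡ 14^(22-5) = 14^17 ≡ 20 (mod 23).
Giant steps γ_i = 8·20^i mod 23: γ_0=8, γ_1=22, γ_2=3, γ_3=14 (in table at j=1).
x = i·n + j = 3·5 + 1 = 16.
Check: 14^16 ≡ 8 (mod 23).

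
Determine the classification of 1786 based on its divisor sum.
deficient

Proper divisors of 1786: sum = 1 + 2 + 19 + 38 + 47 + 94 + 893 = 1094
Since 1094 < 1786, 1786 is deficient.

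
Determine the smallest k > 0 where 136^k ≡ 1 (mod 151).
75

151 is prime, so ord(136) divides φ(151) = 150.
Divisors of 150: 1, 2, 3, 5, 6, 10, 15, 25, 30, 50, 75, 150.
Repeated squaring: 136^1 ≡ 136, 136^2 ≡ 74, 136^4 ≡ 40, 136^8 ≡ 90, 136^16 ≡ 97, 136^32 ≡ 47, 136^64 ≡ 95, 136^128 ≡ 116 (mod 151).
Test 136^d mod 151 for each divisor d in increasing order:
136^1 ≡ 136
136^2 ≡ 74
136^3 = 136^2·136^1 ≡ 98
136^5 = 136^4·136^1 ≡ 4
136^6 = 136^4·136^2 ≡ 91
136^10 = 136^8·136^2 ≡ 16
136^15 = 136^8·136^4·136^2·136^1 ≡ 64
136^25 = 136^16·136^8·136^1 ≡ 118
136^30 = 136^16·136^8·136^4·136^2 ≡ 19
136^50 = 136^32·136^16·136^2 ≡ 32
136^75 = 136^64·136^8·136^2·136^1 ≡ 1  ← first divisor giving 1
The order is 75.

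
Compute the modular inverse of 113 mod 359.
305

gcd(113, 359) = 1, so the inverse exists.
Extended Euclidean algorithm on (359, 113):
359 = 3 × 113 + 20  ⟹  20 = (1)·359 + (-3)·113
113 = 5 × 20 + 13  ⟹  13 = (-5)·359 + (16)·113
20 = 1 × 13 + 7  ⟹  7 = (6)·359 + (-19)·113
13 = 1 × 7 + 6  ⟹  6 = (-11)·359 + (35)·113
7 = 1 × 6 + 1  ⟹  1 = (17)·359 + (-54)·113
So (-54)·113 ≡ 1 (mod 359), i.e. 113^(-1) ≡ -54 ≡ 305 (mod 359).
Check: 113 × 305 = 34465 ≡ 1 (mod 359)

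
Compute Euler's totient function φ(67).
66

67 = 67
φ(n) = n × ∏(1 - 1/p) for each prime p dividing n
φ(67) = 67 × (1 - 1/67) = 66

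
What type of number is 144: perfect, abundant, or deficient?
abundant

Proper divisors of 144: sum = 1 + 2 + 3 + 4 + 6 + 8 + 9 + 12 + 16 + 18 + 24 + 36 + 48 + 72 = 259
Since 259 > 144, 144 is abundant.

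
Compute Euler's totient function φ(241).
240

241 = 241
φ(n) = n × ∏(1 - 1/p) for each prime p dividing n
φ(241) = 241 × (1 - 1/241) = 240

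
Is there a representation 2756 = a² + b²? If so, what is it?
16² + 50² (a=16, b=50)

Factorization: 2756 = 2^2 × 13 × 53
By Fermat: n is sum of two squares iff every prime p ≡ 3 (mod 4) appears to even power.
All primes ≡ 3 (mod 4) appear to even power.
Search a = 0, 1, 2, … for 2756 - a² a perfect square: first hit at a = 16: 2756 - 256 = 2500 = 50².
2756 = 16² + 50² = 256 + 2500 ✓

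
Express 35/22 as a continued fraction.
[1; 1, 1, 2, 4]

Euclidean algorithm steps:
35 = 1 × 22 + 13
22 = 1 × 13 + 9
13 = 1 × 9 + 4
9 = 2 × 4 + 1
4 = 4 × 1 + 0
Continued fraction: [1; 1, 1, 2, 4]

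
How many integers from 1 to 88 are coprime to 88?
40

88 = 2^3 × 11
φ(n) = n × ∏(1 - 1/p) for each prime p dividing n
φ(88) = 88 × (1 - 1/2) × (1 - 1/11) = 40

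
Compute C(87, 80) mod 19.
7

Using Lucas' theorem:
Write n=87 and k=80 in base 19:
n in base 19: [4, 11]
k in base 19: [4, 4]
C(87,80) mod 19 = ∏ C(n_i, k_i) mod 19
Digit binomials (mod 19): C(4,4) = 1; C(11,4) = 330 ≡ 7
Product: 1 × 7 = 7 ≡ 7 (mod 19)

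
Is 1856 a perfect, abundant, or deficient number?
abundant

Proper divisors of 1856: sum = 1 + 2 + 4 + 8 + 16 + 29 + 32 + 58 + 64 + 116 + 232 + 464 + 928 = 1954
Since 1954 > 1856, 1856 is abundant.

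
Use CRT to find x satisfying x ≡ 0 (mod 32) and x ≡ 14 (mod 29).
768

Using Chinese Remainder Theorem:
M = 32 × 29 = 928
M1 = 29, M2 = 32
y1 = 29^(-1) mod 32 = 21
y2 = 32^(-1) mod 29 = 10
x = (0×29×21 + 14×32×10) mod 928 = 768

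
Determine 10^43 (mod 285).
205

Repeated squaring. Binary of 43 = 101011.
10^1 ≡ 10 (mod 285); 10^2 ≡ 100 (mod 285); 10^4 ≡ 25 (mod 285); 10^8 ≡ 55 (mod 285); 10^16 ≡ 175 (mod 285); 10^32 ≡ 130 (mod 285)
10^43 = 10^1 × 10^2 × 10^8 × 10^32 ≡ 205 (mod 285)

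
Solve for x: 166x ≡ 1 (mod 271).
80

gcd(166, 271) = 1, so the inverse exists.
Extended Euclidean algorithm on (271, 166):
271 = 1 × 166 + 105  ⟹  105 = (1)·271 + (-1)·166
166 = 1 × 105 + 61  ⟹  61 = (-1)·271 + (2)·166
105 = 1 × 61 + 44  ⟹  44 = (2)·271 + (-3)·166
61 = 1 × 44 + 17  ⟹  17 = (-3)·271 + (5)·166
44 = 2 × 17 + 10  ⟹  10 = (8)·271 + (-13)·166
17 = 1 × 10 + 7  ⟹  7 = (-11)·271 + (18)·166
10 = 1 × 7 + 3  ⟹  3 = (19)·271 + (-31)·166
7 = 2 × 3 + 1  ⟹  1 = (-49)·271 + (80)·166
So (80)·166 ≡ 1 (mod 271), i.e. 166^(-1) ≡ 80 (mod 271).
Check: 166 × 80 = 13280 ≡ 1 (mod 271)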